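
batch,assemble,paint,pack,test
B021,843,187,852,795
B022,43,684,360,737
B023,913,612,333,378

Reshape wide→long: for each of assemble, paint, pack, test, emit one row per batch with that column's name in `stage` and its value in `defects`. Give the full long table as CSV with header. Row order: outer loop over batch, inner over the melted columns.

batch,stage,defects
B021,assemble,843
B021,paint,187
B021,pack,852
B021,test,795
B022,assemble,43
B022,paint,684
B022,pack,360
B022,test,737
B023,assemble,913
B023,paint,612
B023,pack,333
B023,test,378

Each (batch, column) pair becomes one row: 3 × 4 = 12 rows.
For example, (B021, assemble) → defects=843.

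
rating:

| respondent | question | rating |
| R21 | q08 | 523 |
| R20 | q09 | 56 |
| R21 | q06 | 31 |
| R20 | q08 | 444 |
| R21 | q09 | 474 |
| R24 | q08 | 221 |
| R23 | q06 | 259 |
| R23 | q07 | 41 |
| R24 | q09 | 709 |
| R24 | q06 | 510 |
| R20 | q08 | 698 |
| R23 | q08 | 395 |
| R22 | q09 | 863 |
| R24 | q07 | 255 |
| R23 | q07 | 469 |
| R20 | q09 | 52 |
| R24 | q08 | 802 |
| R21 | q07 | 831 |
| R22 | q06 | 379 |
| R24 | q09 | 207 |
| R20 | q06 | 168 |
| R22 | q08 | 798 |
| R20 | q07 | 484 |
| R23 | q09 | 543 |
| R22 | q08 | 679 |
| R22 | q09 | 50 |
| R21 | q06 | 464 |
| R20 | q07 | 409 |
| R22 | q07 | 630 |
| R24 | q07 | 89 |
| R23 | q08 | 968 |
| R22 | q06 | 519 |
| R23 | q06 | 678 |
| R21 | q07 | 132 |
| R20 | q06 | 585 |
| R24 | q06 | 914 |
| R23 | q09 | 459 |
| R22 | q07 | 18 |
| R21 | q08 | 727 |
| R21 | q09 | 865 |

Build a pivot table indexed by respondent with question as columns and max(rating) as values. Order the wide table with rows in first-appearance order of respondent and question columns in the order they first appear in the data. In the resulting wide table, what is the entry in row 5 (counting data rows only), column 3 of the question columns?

519

With rows in first-appearance order of respondent, row 5 is respondent=R22. question columns in first-appearance order: q08, q09, q06, q07; column 3 is q06.
Long rows with respondent=R22, question=q06: max(379, 519) = 519.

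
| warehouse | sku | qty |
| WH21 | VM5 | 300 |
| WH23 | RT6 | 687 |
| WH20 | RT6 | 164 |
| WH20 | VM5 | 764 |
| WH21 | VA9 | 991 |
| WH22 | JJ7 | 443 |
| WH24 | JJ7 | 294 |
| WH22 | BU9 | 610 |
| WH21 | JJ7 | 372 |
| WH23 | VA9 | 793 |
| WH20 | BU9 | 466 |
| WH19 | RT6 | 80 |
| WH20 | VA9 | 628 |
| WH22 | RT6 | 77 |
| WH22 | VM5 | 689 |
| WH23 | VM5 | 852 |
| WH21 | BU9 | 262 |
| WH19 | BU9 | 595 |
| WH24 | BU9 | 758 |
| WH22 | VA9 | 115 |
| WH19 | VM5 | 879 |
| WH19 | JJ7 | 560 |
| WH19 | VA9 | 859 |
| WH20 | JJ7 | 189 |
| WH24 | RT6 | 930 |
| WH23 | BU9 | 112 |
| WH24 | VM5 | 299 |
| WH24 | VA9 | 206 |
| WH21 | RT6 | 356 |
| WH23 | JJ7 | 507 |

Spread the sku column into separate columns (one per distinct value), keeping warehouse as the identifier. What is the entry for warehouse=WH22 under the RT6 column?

Wide layout: rows indexed by warehouse, columns are the 5 distinct sku values (VM5, RT6, VA9, JJ7, BU9).
Cell (warehouse=WH22, sku=RT6) draws from the long row where warehouse=WH22 and sku=RT6, which has qty=77.

77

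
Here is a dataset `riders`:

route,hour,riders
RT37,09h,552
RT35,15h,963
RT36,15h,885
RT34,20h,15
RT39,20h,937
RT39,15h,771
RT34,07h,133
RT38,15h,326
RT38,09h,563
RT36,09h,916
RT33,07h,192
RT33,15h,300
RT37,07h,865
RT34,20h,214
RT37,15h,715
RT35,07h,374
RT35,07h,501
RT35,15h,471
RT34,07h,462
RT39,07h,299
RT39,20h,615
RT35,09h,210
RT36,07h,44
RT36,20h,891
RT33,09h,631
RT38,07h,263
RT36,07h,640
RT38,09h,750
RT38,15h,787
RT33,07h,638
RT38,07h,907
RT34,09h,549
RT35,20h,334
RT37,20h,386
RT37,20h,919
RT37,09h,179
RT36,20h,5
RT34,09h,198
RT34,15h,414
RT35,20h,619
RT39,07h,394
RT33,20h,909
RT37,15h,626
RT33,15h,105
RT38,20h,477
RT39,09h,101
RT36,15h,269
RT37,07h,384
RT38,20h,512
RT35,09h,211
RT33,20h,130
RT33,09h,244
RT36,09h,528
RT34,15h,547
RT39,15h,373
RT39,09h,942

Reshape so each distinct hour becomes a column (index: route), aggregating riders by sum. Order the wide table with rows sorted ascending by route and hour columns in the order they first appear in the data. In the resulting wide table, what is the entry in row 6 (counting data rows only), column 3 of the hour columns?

989

With rows sorted ascending by route, row 6 is route=RT38. hour columns in first-appearance order: 09h, 15h, 20h, 07h; column 3 is 20h.
Long rows with route=RT38, hour=20h: 477 + 512 = 989.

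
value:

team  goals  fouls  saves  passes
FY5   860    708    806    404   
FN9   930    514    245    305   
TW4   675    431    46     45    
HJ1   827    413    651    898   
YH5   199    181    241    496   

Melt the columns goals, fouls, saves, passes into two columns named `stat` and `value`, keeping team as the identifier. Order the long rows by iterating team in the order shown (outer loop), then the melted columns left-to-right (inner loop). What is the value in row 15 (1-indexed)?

651

20 rows total (5 × 4). Row 15: index ⌊(15-1)/4⌋ = 3 into team → HJ1; (15-1) mod 4 = 2 into the melted columns → saves.
So row 15 is (HJ1, saves, 651); value = 651.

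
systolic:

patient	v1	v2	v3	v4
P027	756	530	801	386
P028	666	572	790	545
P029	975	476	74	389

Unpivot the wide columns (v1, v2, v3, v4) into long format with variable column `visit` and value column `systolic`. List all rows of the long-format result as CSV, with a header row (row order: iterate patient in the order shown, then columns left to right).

Each (patient, column) pair becomes one row: 3 × 4 = 12 rows.
For example, (P027, v1) → systolic=756.

patient,visit,systolic
P027,v1,756
P027,v2,530
P027,v3,801
P027,v4,386
P028,v1,666
P028,v2,572
P028,v3,790
P028,v4,545
P029,v1,975
P029,v2,476
P029,v3,74
P029,v4,389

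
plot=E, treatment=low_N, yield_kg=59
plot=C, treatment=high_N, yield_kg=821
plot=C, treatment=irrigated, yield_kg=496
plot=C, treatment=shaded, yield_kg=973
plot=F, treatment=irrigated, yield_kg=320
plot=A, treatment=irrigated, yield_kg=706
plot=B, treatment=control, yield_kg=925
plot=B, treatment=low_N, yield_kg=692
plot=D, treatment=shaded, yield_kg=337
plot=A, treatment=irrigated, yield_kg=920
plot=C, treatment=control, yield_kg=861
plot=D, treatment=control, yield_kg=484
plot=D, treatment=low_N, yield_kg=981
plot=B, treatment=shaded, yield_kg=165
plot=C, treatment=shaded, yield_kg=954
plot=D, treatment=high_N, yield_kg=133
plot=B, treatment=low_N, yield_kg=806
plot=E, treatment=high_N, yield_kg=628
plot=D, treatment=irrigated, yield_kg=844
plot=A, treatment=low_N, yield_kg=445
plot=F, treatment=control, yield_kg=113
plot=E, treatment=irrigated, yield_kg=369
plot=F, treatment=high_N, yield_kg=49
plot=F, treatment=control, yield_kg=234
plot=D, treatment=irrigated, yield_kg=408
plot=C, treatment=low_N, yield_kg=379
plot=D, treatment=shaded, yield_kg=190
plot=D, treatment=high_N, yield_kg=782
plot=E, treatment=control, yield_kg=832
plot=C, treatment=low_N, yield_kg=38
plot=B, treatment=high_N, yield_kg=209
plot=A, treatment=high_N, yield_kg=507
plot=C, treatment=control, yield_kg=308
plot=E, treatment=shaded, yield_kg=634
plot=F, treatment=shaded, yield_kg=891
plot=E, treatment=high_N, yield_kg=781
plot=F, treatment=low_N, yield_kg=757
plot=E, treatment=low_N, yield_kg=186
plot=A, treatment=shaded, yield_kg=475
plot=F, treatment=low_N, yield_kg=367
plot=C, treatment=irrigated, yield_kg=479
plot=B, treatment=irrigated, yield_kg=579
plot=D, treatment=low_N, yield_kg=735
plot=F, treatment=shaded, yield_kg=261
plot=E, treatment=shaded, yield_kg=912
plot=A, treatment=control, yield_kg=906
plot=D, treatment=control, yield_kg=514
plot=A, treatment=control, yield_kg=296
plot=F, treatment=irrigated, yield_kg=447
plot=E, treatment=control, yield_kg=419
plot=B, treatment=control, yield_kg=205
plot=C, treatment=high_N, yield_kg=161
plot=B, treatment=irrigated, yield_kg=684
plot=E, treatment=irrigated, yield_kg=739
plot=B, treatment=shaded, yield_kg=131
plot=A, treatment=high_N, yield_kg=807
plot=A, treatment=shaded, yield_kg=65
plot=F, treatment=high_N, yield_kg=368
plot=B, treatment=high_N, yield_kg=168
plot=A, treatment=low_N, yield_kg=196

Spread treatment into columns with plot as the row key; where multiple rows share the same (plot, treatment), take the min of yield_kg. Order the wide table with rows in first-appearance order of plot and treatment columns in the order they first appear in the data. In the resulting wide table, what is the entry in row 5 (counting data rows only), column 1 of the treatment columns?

With rows in first-appearance order of plot, row 5 is plot=B. treatment columns in first-appearance order: low_N, high_N, irrigated, shaded, control; column 1 is low_N.
Long rows with plot=B, treatment=low_N: min(692, 806) = 692.

692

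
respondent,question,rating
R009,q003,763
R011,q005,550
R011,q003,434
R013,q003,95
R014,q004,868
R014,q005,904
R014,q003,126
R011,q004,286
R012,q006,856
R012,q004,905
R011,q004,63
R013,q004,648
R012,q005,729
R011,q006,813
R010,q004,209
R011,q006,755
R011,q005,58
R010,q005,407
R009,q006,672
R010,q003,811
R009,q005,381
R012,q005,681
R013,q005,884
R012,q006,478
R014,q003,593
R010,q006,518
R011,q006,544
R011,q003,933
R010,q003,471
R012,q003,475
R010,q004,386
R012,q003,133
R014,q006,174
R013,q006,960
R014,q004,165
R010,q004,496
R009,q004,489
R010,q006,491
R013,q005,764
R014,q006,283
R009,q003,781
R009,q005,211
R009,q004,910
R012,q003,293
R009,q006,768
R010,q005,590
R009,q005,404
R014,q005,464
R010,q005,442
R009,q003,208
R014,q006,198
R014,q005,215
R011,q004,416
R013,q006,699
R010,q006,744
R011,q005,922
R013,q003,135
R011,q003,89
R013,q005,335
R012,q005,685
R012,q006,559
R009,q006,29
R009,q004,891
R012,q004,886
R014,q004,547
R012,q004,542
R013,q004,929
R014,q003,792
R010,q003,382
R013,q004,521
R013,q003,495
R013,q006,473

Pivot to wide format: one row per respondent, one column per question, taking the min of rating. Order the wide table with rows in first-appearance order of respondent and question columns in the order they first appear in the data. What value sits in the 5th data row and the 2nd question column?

681

With rows in first-appearance order of respondent, row 5 is respondent=R012. question columns in first-appearance order: q003, q005, q004, q006; column 2 is q005.
Long rows with respondent=R012, question=q005: min(729, 681, 685) = 681.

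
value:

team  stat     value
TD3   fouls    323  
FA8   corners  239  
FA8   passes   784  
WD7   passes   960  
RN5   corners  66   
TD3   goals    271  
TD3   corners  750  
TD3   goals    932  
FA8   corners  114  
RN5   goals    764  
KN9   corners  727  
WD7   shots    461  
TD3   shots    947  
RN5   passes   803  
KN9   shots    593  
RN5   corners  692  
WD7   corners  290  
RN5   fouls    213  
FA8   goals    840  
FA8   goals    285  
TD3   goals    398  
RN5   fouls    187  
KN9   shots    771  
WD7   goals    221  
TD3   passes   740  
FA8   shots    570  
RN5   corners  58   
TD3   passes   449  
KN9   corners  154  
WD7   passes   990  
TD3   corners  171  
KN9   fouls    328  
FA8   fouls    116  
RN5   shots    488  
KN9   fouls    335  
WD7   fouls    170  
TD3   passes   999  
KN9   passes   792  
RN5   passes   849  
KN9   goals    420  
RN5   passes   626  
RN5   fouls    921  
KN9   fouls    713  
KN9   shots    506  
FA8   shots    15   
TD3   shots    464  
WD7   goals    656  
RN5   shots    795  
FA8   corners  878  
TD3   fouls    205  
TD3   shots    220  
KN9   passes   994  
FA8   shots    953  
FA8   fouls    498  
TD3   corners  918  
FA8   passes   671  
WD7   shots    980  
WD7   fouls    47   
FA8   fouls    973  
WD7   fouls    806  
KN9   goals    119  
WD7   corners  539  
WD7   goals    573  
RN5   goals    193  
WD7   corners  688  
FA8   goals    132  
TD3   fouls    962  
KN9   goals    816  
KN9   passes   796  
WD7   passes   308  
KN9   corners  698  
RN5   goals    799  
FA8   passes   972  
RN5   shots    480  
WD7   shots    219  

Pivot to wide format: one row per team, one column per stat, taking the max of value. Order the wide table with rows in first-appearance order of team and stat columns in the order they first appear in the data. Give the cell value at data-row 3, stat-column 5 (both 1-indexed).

980

With rows in first-appearance order of team, row 3 is team=WD7. stat columns in first-appearance order: fouls, corners, passes, goals, shots; column 5 is shots.
Long rows with team=WD7, stat=shots: max(461, 980, 219) = 980.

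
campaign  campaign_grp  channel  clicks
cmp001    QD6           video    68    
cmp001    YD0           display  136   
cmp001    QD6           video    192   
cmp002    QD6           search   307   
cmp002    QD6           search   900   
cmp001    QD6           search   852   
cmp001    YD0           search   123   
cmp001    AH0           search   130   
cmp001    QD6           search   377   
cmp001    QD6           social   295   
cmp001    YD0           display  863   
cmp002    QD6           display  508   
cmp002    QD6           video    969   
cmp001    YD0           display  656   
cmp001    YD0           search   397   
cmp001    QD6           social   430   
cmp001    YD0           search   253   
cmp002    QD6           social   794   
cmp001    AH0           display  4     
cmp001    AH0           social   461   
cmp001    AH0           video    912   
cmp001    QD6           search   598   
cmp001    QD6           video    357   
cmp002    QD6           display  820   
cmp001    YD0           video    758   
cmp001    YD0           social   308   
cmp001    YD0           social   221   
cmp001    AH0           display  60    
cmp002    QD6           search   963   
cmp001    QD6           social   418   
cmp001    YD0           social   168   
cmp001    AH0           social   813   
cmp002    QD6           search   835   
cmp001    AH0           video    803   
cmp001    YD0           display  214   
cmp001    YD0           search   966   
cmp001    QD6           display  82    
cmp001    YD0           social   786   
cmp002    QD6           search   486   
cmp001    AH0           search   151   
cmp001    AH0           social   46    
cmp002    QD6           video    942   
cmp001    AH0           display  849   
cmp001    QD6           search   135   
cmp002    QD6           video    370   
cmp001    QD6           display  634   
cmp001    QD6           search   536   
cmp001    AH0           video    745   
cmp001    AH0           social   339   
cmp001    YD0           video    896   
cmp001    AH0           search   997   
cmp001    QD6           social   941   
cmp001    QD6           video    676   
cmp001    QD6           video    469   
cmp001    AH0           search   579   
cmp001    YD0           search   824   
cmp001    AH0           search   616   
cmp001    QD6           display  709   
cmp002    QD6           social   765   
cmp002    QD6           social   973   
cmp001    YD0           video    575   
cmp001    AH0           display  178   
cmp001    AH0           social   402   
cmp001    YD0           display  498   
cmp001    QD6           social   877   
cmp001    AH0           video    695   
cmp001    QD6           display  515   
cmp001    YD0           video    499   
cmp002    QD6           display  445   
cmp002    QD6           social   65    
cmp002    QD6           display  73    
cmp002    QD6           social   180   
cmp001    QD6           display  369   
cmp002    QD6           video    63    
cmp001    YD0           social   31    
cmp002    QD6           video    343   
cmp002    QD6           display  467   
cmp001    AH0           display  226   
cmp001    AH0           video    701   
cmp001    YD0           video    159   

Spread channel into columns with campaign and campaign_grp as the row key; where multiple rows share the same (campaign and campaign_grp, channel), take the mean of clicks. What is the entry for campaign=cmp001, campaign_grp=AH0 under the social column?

412.20

Rows with campaign=cmp001, campaign_grp=AH0 and channel=social: clicks values are 461, 813, 46, 339, 402.
(461 + 813 + 46 + 339 + 402) / 5 = 412.20.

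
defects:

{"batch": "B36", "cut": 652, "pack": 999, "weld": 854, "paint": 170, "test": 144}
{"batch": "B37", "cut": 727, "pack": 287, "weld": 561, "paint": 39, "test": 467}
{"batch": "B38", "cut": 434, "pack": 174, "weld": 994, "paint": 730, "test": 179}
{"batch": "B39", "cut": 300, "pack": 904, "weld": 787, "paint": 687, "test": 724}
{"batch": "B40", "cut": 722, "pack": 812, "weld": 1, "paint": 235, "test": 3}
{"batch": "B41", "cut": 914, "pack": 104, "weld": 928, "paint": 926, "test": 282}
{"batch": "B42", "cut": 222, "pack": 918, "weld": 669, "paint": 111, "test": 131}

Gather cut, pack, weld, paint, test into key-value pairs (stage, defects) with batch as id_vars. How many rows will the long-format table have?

35

7 batch values × 5 melted columns = 35 rows.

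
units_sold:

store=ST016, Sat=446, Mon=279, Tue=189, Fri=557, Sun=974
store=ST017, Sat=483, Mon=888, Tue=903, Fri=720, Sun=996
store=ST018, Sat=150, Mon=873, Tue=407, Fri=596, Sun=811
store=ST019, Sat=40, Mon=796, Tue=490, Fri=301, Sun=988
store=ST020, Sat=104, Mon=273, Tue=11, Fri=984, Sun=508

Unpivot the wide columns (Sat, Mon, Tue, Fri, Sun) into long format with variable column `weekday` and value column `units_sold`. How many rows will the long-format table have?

5 store values × 5 melted columns = 25 rows.

25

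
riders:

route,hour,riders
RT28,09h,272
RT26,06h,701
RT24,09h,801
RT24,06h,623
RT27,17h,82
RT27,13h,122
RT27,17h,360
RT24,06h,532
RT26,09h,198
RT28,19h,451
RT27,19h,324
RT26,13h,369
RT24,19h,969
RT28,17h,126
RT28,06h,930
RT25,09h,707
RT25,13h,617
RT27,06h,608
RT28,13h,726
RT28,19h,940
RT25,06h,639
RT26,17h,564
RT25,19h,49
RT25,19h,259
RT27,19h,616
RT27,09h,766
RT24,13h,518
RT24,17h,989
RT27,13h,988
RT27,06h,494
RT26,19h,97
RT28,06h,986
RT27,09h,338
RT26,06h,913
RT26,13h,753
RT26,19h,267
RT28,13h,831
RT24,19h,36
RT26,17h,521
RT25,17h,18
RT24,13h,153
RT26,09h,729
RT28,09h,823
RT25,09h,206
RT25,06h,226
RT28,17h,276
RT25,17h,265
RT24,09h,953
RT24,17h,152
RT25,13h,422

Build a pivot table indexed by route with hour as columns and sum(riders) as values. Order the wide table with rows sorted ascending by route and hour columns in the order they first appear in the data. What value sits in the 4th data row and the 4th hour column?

1110

With rows sorted ascending by route, row 4 is route=RT27. hour columns in first-appearance order: 09h, 06h, 17h, 13h, 19h; column 4 is 13h.
Long rows with route=RT27, hour=13h: 122 + 988 = 1110.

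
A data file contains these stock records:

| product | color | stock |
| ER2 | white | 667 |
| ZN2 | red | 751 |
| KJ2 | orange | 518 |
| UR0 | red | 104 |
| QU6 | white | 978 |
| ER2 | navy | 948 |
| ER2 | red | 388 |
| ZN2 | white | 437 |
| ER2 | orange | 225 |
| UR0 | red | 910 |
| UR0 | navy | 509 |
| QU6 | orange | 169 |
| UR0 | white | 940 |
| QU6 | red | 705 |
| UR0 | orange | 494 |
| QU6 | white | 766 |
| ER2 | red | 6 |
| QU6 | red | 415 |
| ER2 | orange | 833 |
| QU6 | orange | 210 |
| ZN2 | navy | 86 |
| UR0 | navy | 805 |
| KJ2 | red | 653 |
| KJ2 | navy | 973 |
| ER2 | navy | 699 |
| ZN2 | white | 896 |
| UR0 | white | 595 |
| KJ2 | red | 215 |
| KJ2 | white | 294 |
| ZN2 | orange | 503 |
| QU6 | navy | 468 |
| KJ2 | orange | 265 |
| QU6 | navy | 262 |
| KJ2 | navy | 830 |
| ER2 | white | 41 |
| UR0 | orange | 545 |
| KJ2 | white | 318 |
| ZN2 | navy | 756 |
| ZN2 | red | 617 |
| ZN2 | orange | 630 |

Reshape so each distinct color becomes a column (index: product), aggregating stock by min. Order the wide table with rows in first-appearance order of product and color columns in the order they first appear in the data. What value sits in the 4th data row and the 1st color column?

595

With rows in first-appearance order of product, row 4 is product=UR0. color columns in first-appearance order: white, red, orange, navy; column 1 is white.
Long rows with product=UR0, color=white: min(940, 595) = 595.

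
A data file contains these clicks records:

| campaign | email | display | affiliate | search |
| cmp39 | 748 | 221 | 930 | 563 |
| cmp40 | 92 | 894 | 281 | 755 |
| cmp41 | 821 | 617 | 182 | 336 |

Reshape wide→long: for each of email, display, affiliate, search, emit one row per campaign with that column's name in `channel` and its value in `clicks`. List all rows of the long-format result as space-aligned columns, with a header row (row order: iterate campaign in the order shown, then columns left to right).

campaign  channel    clicks
cmp39     email      748   
cmp39     display    221   
cmp39     affiliate  930   
cmp39     search     563   
cmp40     email      92    
cmp40     display    894   
cmp40     affiliate  281   
cmp40     search     755   
cmp41     email      821   
cmp41     display    617   
cmp41     affiliate  182   
cmp41     search     336   

Each (campaign, column) pair becomes one row: 3 × 4 = 12 rows.
For example, (cmp39, email) → clicks=748.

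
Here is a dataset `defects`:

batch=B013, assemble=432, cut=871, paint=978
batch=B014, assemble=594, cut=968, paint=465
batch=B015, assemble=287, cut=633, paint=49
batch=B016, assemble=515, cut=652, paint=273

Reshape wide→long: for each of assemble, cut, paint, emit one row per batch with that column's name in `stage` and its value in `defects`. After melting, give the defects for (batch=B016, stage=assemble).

515

Unpivoting turns each (batch, wide-column) pair into one long row.
The wide cell at row B016, column assemble holds 515, so the long row (B016, assemble) has defects=515.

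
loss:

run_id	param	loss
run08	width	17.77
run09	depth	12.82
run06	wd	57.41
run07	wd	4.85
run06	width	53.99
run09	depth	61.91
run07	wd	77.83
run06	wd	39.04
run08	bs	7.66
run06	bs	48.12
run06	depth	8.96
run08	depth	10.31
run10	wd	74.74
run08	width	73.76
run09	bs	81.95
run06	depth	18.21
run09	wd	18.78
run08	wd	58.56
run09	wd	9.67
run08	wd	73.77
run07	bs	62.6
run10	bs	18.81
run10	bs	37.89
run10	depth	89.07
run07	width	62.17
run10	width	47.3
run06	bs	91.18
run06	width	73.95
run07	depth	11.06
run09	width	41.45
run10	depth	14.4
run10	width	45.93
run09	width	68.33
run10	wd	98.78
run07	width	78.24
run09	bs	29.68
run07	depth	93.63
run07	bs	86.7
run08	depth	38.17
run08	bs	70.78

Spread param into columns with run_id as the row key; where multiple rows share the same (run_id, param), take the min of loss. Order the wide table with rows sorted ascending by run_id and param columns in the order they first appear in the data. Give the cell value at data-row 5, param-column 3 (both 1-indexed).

74.74

With rows sorted ascending by run_id, row 5 is run_id=run10. param columns in first-appearance order: width, depth, wd, bs; column 3 is wd.
Long rows with run_id=run10, param=wd: min(74.74, 98.78) = 74.74.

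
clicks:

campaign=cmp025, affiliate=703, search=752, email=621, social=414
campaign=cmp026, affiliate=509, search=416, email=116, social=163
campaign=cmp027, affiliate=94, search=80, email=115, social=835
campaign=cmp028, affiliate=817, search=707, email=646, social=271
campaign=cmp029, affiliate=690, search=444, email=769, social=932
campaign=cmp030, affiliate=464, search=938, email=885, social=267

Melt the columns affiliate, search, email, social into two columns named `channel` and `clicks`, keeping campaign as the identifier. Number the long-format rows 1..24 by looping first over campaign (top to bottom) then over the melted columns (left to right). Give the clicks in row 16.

271

24 rows total (6 × 4). Row 16: index ⌊(16-1)/4⌋ = 3 into campaign → cmp028; (16-1) mod 4 = 3 into the melted columns → social.
So row 16 is (cmp028, social, 271); clicks = 271.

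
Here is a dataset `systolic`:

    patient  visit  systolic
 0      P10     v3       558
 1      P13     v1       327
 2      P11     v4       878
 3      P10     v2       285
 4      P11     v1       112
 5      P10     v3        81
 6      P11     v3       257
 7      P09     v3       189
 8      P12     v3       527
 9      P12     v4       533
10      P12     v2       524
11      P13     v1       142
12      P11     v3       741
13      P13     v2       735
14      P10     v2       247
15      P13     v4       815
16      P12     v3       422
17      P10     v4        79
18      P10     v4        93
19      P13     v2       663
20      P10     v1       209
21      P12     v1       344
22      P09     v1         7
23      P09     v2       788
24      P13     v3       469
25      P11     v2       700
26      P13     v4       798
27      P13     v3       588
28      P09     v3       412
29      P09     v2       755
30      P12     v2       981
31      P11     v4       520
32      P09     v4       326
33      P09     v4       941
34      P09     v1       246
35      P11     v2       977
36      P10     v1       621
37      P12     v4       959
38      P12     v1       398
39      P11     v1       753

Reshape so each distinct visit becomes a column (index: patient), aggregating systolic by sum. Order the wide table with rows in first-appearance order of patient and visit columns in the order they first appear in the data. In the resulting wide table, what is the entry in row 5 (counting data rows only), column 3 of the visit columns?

1492

With rows in first-appearance order of patient, row 5 is patient=P12. visit columns in first-appearance order: v3, v1, v4, v2; column 3 is v4.
Long rows with patient=P12, visit=v4: 533 + 959 = 1492.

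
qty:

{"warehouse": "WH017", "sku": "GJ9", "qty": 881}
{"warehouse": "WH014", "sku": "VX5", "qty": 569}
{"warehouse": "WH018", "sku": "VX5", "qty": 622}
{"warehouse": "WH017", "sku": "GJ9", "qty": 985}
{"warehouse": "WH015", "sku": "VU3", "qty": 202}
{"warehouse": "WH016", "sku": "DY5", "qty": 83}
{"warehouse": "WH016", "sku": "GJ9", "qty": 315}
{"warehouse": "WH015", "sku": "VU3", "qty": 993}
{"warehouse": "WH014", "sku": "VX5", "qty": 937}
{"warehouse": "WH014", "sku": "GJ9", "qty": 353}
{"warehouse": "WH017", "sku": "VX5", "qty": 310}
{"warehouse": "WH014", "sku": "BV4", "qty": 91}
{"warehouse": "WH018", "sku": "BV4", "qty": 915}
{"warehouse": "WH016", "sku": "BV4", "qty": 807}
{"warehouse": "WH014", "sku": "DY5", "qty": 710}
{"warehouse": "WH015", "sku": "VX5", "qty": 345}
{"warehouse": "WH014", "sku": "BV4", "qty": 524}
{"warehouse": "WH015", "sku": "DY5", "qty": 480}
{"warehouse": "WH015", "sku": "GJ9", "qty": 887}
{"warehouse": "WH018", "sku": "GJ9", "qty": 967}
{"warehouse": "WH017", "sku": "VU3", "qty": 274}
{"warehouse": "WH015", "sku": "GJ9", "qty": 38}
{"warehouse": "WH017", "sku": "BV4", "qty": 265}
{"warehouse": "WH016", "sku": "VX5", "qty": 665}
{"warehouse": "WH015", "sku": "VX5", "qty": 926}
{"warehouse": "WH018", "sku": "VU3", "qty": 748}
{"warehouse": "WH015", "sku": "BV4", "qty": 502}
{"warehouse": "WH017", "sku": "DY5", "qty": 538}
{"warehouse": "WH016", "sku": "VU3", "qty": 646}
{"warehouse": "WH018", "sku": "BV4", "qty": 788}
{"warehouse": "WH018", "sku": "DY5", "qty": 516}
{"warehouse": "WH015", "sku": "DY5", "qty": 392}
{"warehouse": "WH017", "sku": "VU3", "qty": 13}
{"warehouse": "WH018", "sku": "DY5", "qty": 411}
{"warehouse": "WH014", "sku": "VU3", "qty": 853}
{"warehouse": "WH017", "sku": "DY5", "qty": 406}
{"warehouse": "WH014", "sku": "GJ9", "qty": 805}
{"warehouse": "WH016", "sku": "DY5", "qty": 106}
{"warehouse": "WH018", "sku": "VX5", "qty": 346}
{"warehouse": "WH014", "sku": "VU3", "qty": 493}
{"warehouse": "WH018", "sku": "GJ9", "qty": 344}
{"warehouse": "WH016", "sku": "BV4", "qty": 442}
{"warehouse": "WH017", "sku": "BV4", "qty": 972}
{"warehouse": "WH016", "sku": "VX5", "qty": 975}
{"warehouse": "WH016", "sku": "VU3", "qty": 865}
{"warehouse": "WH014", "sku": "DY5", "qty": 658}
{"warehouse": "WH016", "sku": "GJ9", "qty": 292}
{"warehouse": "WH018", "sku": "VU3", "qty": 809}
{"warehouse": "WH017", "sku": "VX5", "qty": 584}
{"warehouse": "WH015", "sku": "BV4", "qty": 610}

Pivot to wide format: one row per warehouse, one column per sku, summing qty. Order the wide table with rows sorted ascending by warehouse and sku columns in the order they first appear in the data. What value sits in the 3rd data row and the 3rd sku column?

1511

With rows sorted ascending by warehouse, row 3 is warehouse=WH016. sku columns in first-appearance order: GJ9, VX5, VU3, DY5, BV4; column 3 is VU3.
Long rows with warehouse=WH016, sku=VU3: 646 + 865 = 1511.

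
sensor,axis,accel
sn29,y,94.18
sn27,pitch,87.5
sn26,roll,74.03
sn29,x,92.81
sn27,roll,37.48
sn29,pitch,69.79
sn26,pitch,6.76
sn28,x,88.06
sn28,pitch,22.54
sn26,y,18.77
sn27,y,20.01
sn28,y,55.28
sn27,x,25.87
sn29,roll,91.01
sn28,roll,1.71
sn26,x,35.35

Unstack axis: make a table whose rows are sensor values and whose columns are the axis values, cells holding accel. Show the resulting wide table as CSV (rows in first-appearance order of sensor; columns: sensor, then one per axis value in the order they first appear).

Columns: sensor plus the 4 distinct axis values (y, pitch, roll, x).
For example, row sn29 column y takes accel=94.18 from the long row (sn29, y).

sensor,y,pitch,roll,x
sn29,94.18,69.79,91.01,92.81
sn27,20.01,87.5,37.48,25.87
sn26,18.77,6.76,74.03,35.35
sn28,55.28,22.54,1.71,88.06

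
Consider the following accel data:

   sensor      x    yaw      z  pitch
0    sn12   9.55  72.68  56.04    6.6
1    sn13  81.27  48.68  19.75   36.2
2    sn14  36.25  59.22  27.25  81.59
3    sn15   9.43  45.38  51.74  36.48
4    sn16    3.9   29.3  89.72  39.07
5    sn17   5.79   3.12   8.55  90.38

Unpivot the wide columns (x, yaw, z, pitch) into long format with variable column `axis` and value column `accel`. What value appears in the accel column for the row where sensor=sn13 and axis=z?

Unpivoting turns each (sensor, wide-column) pair into one long row.
The wide cell at row sn13, column z holds 19.75, so the long row (sn13, z) has accel=19.75.

19.75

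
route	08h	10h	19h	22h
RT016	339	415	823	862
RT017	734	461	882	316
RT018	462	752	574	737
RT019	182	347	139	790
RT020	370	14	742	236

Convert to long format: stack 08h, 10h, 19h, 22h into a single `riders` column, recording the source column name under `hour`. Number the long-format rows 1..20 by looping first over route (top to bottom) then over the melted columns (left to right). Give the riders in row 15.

20 rows total (5 × 4). Row 15: index ⌊(15-1)/4⌋ = 3 into route → RT019; (15-1) mod 4 = 2 into the melted columns → 19h.
So row 15 is (RT019, 19h, 139); riders = 139.

139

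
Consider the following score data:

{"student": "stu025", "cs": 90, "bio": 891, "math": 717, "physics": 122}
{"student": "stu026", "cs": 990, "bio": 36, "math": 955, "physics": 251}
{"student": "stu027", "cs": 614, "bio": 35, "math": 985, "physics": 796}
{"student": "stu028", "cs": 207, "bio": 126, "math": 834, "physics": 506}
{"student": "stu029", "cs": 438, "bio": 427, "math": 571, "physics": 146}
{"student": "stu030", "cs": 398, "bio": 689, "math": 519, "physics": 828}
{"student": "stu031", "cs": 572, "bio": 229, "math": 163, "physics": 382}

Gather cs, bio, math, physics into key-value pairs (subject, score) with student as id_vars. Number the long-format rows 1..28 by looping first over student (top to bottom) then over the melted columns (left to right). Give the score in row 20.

28 rows total (7 × 4). Row 20: index ⌊(20-1)/4⌋ = 4 into student → stu029; (20-1) mod 4 = 3 into the melted columns → physics.
So row 20 is (stu029, physics, 146); score = 146.

146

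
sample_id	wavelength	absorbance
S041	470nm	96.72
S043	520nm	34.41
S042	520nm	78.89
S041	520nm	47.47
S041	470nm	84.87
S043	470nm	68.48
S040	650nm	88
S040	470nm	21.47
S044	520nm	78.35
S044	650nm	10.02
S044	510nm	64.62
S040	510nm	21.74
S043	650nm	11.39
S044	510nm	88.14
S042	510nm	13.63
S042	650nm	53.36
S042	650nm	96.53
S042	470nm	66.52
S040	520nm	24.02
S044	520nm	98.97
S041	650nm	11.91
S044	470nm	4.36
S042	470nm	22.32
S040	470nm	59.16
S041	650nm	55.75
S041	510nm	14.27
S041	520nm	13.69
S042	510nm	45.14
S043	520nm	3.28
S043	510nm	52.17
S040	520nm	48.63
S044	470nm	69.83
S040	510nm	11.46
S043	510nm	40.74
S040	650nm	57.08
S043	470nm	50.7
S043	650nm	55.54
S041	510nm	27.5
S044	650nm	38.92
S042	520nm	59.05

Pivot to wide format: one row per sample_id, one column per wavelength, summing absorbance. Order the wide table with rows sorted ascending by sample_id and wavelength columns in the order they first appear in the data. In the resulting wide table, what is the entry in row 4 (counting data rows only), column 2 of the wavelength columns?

37.69

With rows sorted ascending by sample_id, row 4 is sample_id=S043. wavelength columns in first-appearance order: 470nm, 520nm, 650nm, 510nm; column 2 is 520nm.
Long rows with sample_id=S043, wavelength=520nm: 34.41 + 3.28 = 37.69.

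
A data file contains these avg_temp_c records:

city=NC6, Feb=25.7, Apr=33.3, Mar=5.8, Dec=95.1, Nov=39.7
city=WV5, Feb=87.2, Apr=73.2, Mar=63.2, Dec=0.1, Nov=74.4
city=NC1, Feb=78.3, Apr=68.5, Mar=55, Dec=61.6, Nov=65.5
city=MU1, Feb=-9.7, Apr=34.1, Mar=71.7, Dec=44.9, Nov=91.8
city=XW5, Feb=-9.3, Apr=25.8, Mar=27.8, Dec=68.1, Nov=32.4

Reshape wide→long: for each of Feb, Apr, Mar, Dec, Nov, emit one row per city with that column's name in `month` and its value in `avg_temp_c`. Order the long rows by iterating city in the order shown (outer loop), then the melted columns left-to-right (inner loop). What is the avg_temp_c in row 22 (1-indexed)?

25.8

25 rows total (5 × 5). Row 22: index ⌊(22-1)/5⌋ = 4 into city → XW5; (22-1) mod 5 = 1 into the melted columns → Apr.
So row 22 is (XW5, Apr, 25.8); avg_temp_c = 25.8.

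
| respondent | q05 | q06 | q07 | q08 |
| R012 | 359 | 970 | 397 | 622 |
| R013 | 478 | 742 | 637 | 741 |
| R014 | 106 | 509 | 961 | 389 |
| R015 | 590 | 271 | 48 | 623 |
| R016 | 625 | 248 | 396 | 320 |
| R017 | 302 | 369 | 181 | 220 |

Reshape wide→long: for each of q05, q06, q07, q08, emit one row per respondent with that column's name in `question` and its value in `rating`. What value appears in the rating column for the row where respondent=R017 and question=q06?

Unpivoting turns each (respondent, wide-column) pair into one long row.
The wide cell at row R017, column q06 holds 369, so the long row (R017, q06) has rating=369.

369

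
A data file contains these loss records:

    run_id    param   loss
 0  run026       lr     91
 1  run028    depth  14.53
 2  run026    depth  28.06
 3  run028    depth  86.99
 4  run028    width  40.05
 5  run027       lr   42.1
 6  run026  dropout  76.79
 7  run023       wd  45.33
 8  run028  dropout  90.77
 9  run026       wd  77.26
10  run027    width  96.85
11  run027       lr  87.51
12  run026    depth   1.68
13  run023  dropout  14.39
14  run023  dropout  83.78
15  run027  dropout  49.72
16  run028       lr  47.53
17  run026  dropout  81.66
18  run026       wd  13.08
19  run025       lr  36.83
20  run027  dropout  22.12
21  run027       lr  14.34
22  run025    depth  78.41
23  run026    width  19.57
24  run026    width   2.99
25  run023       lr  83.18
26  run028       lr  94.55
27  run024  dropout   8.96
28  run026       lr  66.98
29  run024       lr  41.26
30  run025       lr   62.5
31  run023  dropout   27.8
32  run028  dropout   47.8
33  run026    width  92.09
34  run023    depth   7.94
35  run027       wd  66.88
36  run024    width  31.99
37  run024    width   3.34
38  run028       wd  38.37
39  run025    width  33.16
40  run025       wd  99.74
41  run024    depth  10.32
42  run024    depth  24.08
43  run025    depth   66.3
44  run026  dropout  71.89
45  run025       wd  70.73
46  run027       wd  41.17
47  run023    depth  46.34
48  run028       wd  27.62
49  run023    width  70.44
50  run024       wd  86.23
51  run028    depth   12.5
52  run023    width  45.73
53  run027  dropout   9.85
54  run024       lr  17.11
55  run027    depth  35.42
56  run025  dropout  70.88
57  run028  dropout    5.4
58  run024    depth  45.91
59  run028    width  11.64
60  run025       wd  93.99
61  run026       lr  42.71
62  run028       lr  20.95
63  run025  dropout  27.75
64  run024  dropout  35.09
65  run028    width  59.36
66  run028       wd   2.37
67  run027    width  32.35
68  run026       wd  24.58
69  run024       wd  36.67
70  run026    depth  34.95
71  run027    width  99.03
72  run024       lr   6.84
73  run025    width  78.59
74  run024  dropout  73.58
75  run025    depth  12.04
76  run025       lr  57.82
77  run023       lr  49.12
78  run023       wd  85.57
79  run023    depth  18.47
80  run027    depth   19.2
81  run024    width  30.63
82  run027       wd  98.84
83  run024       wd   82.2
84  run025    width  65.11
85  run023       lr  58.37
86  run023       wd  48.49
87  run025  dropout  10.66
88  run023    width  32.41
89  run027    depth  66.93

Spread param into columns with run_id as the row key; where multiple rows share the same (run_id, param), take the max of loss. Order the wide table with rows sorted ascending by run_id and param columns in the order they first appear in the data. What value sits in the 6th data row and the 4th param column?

With rows sorted ascending by run_id, row 6 is run_id=run028. param columns in first-appearance order: lr, depth, width, dropout, wd; column 4 is dropout.
Long rows with run_id=run028, param=dropout: max(90.77, 47.8, 5.4) = 90.77.

90.77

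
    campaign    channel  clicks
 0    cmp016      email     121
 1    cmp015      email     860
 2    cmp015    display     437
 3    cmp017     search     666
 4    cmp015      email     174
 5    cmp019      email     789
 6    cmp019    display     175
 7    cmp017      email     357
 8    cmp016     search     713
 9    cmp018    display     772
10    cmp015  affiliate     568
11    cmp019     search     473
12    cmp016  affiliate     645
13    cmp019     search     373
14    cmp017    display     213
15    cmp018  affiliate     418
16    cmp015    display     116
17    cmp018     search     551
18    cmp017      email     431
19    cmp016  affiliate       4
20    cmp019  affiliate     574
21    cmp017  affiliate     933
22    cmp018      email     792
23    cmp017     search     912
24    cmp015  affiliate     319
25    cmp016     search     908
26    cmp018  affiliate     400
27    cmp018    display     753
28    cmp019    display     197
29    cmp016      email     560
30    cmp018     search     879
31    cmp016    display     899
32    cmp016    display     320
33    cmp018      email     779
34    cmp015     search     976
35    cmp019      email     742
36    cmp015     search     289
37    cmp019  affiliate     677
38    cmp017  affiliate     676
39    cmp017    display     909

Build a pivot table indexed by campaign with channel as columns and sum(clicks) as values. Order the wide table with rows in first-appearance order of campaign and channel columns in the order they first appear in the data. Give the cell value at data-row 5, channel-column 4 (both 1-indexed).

With rows in first-appearance order of campaign, row 5 is campaign=cmp018. channel columns in first-appearance order: email, display, search, affiliate; column 4 is affiliate.
Long rows with campaign=cmp018, channel=affiliate: 418 + 400 = 818.

818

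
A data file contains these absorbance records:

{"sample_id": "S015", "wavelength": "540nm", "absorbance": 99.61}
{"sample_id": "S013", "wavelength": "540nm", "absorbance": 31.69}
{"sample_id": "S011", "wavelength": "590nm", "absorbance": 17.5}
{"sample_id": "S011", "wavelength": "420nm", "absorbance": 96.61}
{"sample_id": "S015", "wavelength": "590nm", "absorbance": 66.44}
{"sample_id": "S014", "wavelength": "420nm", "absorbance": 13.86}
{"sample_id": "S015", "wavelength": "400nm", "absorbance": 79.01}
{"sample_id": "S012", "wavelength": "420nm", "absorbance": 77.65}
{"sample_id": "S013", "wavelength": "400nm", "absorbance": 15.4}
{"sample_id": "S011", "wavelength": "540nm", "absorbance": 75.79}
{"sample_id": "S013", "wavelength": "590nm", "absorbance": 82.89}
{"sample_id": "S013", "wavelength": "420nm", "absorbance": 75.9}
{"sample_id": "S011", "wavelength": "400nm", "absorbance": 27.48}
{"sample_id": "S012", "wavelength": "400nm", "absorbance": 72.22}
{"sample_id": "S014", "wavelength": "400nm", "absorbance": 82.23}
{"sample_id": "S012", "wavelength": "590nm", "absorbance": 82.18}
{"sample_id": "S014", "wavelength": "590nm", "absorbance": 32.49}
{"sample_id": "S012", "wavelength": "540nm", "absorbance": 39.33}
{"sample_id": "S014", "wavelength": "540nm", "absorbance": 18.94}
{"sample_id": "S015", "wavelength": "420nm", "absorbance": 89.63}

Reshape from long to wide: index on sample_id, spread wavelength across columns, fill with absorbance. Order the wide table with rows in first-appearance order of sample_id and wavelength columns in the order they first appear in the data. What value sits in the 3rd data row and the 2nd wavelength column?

17.5

With rows in first-appearance order of sample_id, row 3 is sample_id=S011. wavelength columns in first-appearance order: 540nm, 590nm, 420nm, 400nm; column 2 is 590nm.
Long rows with sample_id=S011, wavelength=590nm: absorbance = 17.5.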